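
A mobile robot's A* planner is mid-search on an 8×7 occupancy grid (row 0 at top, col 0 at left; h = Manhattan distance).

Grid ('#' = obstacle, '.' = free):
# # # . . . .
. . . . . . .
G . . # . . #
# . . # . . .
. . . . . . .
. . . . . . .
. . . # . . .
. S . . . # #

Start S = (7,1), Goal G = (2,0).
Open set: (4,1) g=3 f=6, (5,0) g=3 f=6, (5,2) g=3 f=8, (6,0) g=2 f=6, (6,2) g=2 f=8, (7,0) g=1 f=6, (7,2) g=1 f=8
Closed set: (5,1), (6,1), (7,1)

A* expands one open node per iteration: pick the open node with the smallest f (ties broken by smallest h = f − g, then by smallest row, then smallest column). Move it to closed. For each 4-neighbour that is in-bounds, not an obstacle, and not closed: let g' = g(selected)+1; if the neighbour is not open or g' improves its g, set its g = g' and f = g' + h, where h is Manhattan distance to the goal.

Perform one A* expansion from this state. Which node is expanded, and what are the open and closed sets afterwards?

step 1: expand (4,1) (f=6, h=3) → closed; open now [(3,1) g=4 f=6, (4,0) g=4 f=6, (4,2) g=4 f=8, (5,0) g=3 f=6, (5,2) g=3 f=8, (6,0) g=2 f=6, (6,2) g=2 f=8, (7,0) g=1 f=6, (7,2) g=1 f=8]

expanded=(4,1); open=[(3,1) g=4 f=6, (4,0) g=4 f=6, (4,2) g=4 f=8, (5,0) g=3 f=6, (5,2) g=3 f=8, (6,0) g=2 f=6, (6,2) g=2 f=8, (7,0) g=1 f=6, (7,2) g=1 f=8]; closed=[(4,1), (5,1), (6,1), (7,1)]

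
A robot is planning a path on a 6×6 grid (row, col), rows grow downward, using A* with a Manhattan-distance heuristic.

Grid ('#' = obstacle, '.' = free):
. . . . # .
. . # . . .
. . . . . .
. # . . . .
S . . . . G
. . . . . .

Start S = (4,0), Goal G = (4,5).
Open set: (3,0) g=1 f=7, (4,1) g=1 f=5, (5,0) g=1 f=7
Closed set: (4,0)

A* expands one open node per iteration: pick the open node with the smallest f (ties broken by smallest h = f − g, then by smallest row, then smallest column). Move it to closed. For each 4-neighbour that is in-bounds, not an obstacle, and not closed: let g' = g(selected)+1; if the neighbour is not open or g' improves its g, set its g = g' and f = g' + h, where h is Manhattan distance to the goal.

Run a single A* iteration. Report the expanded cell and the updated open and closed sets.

expanded=(4,1); open=[(3,0) g=1 f=7, (4,2) g=2 f=5, (5,0) g=1 f=7, (5,1) g=2 f=7]; closed=[(4,0), (4,1)]

step 1: expand (4,1) (f=5, h=4) → closed; open now [(3,0) g=1 f=7, (4,2) g=2 f=5, (5,0) g=1 f=7, (5,1) g=2 f=7]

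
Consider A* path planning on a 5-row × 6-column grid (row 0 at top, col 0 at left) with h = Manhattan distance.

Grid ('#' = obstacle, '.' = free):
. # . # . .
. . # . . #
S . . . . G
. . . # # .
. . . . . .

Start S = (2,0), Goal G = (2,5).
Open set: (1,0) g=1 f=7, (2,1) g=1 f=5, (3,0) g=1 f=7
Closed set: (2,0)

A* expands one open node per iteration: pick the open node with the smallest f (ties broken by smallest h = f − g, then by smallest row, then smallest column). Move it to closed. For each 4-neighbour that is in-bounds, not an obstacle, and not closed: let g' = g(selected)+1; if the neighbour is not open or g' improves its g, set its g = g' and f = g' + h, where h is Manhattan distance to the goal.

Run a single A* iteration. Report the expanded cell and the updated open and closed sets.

step 1: expand (2,1) (f=5, h=4) → closed; open now [(1,0) g=1 f=7, (1,1) g=2 f=7, (2,2) g=2 f=5, (3,0) g=1 f=7, (3,1) g=2 f=7]

expanded=(2,1); open=[(1,0) g=1 f=7, (1,1) g=2 f=7, (2,2) g=2 f=5, (3,0) g=1 f=7, (3,1) g=2 f=7]; closed=[(2,0), (2,1)]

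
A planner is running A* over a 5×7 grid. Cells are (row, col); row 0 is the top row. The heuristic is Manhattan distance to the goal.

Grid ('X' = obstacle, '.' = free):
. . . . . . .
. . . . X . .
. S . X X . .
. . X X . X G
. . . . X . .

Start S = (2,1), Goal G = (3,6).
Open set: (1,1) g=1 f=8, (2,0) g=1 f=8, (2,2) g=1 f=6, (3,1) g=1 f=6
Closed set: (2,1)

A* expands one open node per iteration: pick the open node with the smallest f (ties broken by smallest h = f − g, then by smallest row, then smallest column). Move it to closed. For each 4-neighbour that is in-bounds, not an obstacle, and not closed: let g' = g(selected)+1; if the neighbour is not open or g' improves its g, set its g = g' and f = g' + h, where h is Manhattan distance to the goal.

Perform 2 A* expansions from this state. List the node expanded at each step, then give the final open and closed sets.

order=[(2,2) → (3,1)]; open=[(1,1) g=1 f=8, (1,2) g=2 f=8, (2,0) g=1 f=8, (3,0) g=2 f=8, (4,1) g=2 f=8]; closed=[(2,1), (2,2), (3,1)]

step 1: expand (2,2) (f=6, h=5) → closed; open now [(1,1) g=1 f=8, (1,2) g=2 f=8, (2,0) g=1 f=8, (3,1) g=1 f=6]
step 2: expand (3,1) (f=6, h=5) → closed; open now [(1,1) g=1 f=8, (1,2) g=2 f=8, (2,0) g=1 f=8, (3,0) g=2 f=8, (4,1) g=2 f=8]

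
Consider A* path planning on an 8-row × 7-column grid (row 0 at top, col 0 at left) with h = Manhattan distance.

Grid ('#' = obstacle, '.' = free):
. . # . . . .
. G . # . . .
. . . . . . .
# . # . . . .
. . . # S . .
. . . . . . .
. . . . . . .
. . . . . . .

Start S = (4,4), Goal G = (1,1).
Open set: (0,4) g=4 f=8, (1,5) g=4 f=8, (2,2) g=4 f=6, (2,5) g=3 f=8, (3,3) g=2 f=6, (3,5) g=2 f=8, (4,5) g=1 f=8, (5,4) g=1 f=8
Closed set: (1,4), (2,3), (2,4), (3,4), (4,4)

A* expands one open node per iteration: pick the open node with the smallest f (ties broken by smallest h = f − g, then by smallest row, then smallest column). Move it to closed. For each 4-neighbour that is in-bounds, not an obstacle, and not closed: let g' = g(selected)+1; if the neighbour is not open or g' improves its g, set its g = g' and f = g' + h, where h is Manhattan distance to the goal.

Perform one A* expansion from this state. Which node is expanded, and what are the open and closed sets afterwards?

expanded=(2,2); open=[(0,4) g=4 f=8, (1,2) g=5 f=6, (1,5) g=4 f=8, (2,1) g=5 f=6, (2,5) g=3 f=8, (3,3) g=2 f=6, (3,5) g=2 f=8, (4,5) g=1 f=8, (5,4) g=1 f=8]; closed=[(1,4), (2,2), (2,3), (2,4), (3,4), (4,4)]

step 1: expand (2,2) (f=6, h=2) → closed; open now [(0,4) g=4 f=8, (1,2) g=5 f=6, (1,5) g=4 f=8, (2,1) g=5 f=6, (2,5) g=3 f=8, (3,3) g=2 f=6, (3,5) g=2 f=8, (4,5) g=1 f=8, (5,4) g=1 f=8]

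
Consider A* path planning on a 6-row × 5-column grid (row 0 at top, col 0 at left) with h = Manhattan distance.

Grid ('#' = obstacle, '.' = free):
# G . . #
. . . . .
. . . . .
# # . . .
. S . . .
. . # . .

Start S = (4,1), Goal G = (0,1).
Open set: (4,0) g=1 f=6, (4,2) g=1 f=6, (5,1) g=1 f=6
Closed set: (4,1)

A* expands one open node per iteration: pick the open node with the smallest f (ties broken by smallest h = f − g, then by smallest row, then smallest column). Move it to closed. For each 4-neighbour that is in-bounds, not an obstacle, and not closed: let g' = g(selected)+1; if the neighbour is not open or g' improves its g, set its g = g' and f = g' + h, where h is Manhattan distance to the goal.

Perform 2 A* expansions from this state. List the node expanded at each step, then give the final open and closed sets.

step 1: expand (4,0) (f=6, h=5) → closed; open now [(4,2) g=1 f=6, (5,0) g=2 f=8, (5,1) g=1 f=6]
step 2: expand (4,2) (f=6, h=5) → closed; open now [(3,2) g=2 f=6, (4,3) g=2 f=8, (5,0) g=2 f=8, (5,1) g=1 f=6]

order=[(4,0) → (4,2)]; open=[(3,2) g=2 f=6, (4,3) g=2 f=8, (5,0) g=2 f=8, (5,1) g=1 f=6]; closed=[(4,0), (4,1), (4,2)]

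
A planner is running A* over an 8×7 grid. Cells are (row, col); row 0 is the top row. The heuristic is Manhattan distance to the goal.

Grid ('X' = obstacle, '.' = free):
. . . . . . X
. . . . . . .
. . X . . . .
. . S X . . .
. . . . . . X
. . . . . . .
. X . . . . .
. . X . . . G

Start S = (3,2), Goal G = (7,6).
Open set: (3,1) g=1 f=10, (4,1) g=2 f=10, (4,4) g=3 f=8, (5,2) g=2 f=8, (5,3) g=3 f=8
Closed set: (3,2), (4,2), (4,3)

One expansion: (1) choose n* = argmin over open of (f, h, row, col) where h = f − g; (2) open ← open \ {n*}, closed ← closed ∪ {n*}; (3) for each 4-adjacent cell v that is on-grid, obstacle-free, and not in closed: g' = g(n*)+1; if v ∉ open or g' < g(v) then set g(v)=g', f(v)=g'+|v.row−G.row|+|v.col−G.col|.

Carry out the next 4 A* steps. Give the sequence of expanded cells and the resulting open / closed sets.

order=[(4,4) → (4,5) → (5,5) → (5,6)]; open=[(3,1) g=1 f=10, (3,4) g=4 f=10, (3,5) g=5 f=10, (4,1) g=2 f=10, (5,2) g=2 f=8, (5,3) g=3 f=8, (5,4) g=4 f=8, (6,5) g=6 f=8, (6,6) g=7 f=8]; closed=[(3,2), (4,2), (4,3), (4,4), (4,5), (5,5), (5,6)]

step 1: expand (4,4) (f=8, h=5) → closed; open now [(3,1) g=1 f=10, (3,4) g=4 f=10, (4,1) g=2 f=10, (4,5) g=4 f=8, (5,2) g=2 f=8, (5,3) g=3 f=8, (5,4) g=4 f=8]
step 2: expand (4,5) (f=8, h=4) → closed; open now [(3,1) g=1 f=10, (3,4) g=4 f=10, (3,5) g=5 f=10, (4,1) g=2 f=10, (5,2) g=2 f=8, (5,3) g=3 f=8, (5,4) g=4 f=8, (5,5) g=5 f=8]
step 3: expand (5,5) (f=8, h=3) → closed; open now [(3,1) g=1 f=10, (3,4) g=4 f=10, (3,5) g=5 f=10, (4,1) g=2 f=10, (5,2) g=2 f=8, (5,3) g=3 f=8, (5,4) g=4 f=8, (5,6) g=6 f=8, (6,5) g=6 f=8]
step 4: expand (5,6) (f=8, h=2) → closed; open now [(3,1) g=1 f=10, (3,4) g=4 f=10, (3,5) g=5 f=10, (4,1) g=2 f=10, (5,2) g=2 f=8, (5,3) g=3 f=8, (5,4) g=4 f=8, (6,5) g=6 f=8, (6,6) g=7 f=8]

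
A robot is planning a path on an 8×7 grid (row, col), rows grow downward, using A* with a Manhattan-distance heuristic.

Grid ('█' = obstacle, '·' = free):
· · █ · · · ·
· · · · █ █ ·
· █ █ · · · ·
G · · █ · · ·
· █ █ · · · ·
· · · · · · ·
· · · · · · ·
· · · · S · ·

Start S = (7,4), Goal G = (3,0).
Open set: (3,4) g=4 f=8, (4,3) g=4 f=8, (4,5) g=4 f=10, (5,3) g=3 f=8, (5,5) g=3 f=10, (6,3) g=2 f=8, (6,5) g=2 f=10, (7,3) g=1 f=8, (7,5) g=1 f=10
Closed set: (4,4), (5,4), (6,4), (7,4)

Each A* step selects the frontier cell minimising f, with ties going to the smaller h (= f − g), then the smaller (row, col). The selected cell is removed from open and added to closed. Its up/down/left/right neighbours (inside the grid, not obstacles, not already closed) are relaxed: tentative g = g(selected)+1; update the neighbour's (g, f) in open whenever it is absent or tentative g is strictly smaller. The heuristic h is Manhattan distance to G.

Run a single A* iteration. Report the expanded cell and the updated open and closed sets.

step 1: expand (3,4) (f=8, h=4) → closed; open now [(2,4) g=5 f=10, (3,5) g=5 f=10, (4,3) g=4 f=8, (4,5) g=4 f=10, (5,3) g=3 f=8, (5,5) g=3 f=10, (6,3) g=2 f=8, (6,5) g=2 f=10, (7,3) g=1 f=8, (7,5) g=1 f=10]

expanded=(3,4); open=[(2,4) g=5 f=10, (3,5) g=5 f=10, (4,3) g=4 f=8, (4,5) g=4 f=10, (5,3) g=3 f=8, (5,5) g=3 f=10, (6,3) g=2 f=8, (6,5) g=2 f=10, (7,3) g=1 f=8, (7,5) g=1 f=10]; closed=[(3,4), (4,4), (5,4), (6,4), (7,4)]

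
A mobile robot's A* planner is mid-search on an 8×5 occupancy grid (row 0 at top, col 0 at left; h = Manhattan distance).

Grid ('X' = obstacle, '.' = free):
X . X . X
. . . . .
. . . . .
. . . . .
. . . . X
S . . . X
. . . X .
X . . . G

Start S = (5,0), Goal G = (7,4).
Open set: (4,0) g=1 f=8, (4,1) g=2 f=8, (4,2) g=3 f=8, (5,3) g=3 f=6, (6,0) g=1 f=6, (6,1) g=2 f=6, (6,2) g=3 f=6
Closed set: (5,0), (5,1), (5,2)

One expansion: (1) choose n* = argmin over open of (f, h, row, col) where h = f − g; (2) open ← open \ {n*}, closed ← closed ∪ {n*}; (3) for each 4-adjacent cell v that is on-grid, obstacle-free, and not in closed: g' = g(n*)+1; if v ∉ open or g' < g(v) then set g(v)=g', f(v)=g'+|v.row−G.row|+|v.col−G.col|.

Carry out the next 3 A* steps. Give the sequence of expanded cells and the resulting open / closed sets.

step 1: expand (5,3) (f=6, h=3) → closed; open now [(4,0) g=1 f=8, (4,1) g=2 f=8, (4,2) g=3 f=8, (4,3) g=4 f=8, (6,0) g=1 f=6, (6,1) g=2 f=6, (6,2) g=3 f=6]
step 2: expand (6,2) (f=6, h=3) → closed; open now [(4,0) g=1 f=8, (4,1) g=2 f=8, (4,2) g=3 f=8, (4,3) g=4 f=8, (6,0) g=1 f=6, (6,1) g=2 f=6, (7,2) g=4 f=6]
step 3: expand (7,2) (f=6, h=2) → closed; open now [(4,0) g=1 f=8, (4,1) g=2 f=8, (4,2) g=3 f=8, (4,3) g=4 f=8, (6,0) g=1 f=6, (6,1) g=2 f=6, (7,1) g=5 f=8, (7,3) g=5 f=6]

order=[(5,3) → (6,2) → (7,2)]; open=[(4,0) g=1 f=8, (4,1) g=2 f=8, (4,2) g=3 f=8, (4,3) g=4 f=8, (6,0) g=1 f=6, (6,1) g=2 f=6, (7,1) g=5 f=8, (7,3) g=5 f=6]; closed=[(5,0), (5,1), (5,2), (5,3), (6,2), (7,2)]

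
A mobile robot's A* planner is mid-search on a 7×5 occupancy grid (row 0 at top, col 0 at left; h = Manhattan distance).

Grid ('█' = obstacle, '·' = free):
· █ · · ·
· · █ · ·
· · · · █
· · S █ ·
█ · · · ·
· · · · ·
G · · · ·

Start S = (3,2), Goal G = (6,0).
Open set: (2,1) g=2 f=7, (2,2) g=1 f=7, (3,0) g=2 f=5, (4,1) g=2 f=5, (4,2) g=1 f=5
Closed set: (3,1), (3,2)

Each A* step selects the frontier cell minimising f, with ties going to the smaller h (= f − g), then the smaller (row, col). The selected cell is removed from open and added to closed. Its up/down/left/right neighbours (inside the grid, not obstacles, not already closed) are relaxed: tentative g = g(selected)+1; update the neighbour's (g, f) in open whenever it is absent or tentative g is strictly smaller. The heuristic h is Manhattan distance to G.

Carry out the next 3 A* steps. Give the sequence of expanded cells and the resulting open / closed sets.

order=[(3,0) → (4,1) → (5,1)]; open=[(2,0) g=3 f=7, (2,1) g=2 f=7, (2,2) g=1 f=7, (4,2) g=1 f=5, (5,0) g=4 f=5, (5,2) g=4 f=7, (6,1) g=4 f=5]; closed=[(3,0), (3,1), (3,2), (4,1), (5,1)]

step 1: expand (3,0) (f=5, h=3) → closed; open now [(2,0) g=3 f=7, (2,1) g=2 f=7, (2,2) g=1 f=7, (4,1) g=2 f=5, (4,2) g=1 f=5]
step 2: expand (4,1) (f=5, h=3) → closed; open now [(2,0) g=3 f=7, (2,1) g=2 f=7, (2,2) g=1 f=7, (4,2) g=1 f=5, (5,1) g=3 f=5]
step 3: expand (5,1) (f=5, h=2) → closed; open now [(2,0) g=3 f=7, (2,1) g=2 f=7, (2,2) g=1 f=7, (4,2) g=1 f=5, (5,0) g=4 f=5, (5,2) g=4 f=7, (6,1) g=4 f=5]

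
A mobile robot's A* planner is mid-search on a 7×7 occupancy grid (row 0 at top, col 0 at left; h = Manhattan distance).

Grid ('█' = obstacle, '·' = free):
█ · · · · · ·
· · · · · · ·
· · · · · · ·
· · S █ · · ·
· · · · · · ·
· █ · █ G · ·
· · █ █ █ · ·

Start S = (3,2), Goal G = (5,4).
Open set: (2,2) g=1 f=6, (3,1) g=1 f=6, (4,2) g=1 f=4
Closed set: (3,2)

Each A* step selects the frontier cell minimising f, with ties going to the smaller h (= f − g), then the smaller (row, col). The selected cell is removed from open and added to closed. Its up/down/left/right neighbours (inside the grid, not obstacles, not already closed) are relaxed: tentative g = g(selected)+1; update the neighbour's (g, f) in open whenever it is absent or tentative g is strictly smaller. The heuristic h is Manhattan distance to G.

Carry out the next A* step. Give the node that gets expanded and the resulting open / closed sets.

step 1: expand (4,2) (f=4, h=3) → closed; open now [(2,2) g=1 f=6, (3,1) g=1 f=6, (4,1) g=2 f=6, (4,3) g=2 f=4, (5,2) g=2 f=4]

expanded=(4,2); open=[(2,2) g=1 f=6, (3,1) g=1 f=6, (4,1) g=2 f=6, (4,3) g=2 f=4, (5,2) g=2 f=4]; closed=[(3,2), (4,2)]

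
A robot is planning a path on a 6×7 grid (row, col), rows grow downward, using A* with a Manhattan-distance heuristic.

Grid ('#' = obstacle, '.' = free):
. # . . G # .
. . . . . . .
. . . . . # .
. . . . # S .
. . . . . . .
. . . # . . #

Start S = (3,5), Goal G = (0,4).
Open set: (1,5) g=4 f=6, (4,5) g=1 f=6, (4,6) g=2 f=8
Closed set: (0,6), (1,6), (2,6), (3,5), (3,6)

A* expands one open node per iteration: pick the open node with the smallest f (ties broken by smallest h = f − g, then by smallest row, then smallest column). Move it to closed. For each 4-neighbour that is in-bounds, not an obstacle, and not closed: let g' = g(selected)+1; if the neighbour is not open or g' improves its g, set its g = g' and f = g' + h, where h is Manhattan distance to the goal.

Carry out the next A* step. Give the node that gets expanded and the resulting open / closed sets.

expanded=(1,5); open=[(1,4) g=5 f=6, (4,5) g=1 f=6, (4,6) g=2 f=8]; closed=[(0,6), (1,5), (1,6), (2,6), (3,5), (3,6)]

step 1: expand (1,5) (f=6, h=2) → closed; open now [(1,4) g=5 f=6, (4,5) g=1 f=6, (4,6) g=2 f=8]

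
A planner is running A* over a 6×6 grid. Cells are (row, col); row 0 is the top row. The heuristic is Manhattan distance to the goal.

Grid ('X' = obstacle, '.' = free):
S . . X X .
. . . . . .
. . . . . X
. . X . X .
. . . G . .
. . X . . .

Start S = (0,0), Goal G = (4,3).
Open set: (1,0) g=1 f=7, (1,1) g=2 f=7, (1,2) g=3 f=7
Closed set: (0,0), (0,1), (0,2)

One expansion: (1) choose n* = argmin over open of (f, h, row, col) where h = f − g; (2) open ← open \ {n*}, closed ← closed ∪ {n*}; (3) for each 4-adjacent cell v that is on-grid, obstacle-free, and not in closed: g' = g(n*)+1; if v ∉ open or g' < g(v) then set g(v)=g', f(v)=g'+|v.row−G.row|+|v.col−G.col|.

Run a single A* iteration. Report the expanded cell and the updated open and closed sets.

expanded=(1,2); open=[(1,0) g=1 f=7, (1,1) g=2 f=7, (1,3) g=4 f=7, (2,2) g=4 f=7]; closed=[(0,0), (0,1), (0,2), (1,2)]

step 1: expand (1,2) (f=7, h=4) → closed; open now [(1,0) g=1 f=7, (1,1) g=2 f=7, (1,3) g=4 f=7, (2,2) g=4 f=7]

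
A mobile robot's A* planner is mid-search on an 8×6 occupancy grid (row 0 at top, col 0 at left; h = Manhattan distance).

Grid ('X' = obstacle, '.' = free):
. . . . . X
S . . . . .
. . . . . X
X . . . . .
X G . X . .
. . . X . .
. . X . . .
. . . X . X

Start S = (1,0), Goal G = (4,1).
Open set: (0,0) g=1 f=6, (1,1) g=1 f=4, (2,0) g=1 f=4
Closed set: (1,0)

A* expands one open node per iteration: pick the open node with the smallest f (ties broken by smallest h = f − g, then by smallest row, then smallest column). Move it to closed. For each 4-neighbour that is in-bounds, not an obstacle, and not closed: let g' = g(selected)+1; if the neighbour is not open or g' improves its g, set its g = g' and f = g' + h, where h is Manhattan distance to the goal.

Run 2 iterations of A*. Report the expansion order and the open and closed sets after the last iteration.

step 1: expand (1,1) (f=4, h=3) → closed; open now [(0,0) g=1 f=6, (0,1) g=2 f=6, (1,2) g=2 f=6, (2,0) g=1 f=4, (2,1) g=2 f=4]
step 2: expand (2,1) (f=4, h=2) → closed; open now [(0,0) g=1 f=6, (0,1) g=2 f=6, (1,2) g=2 f=6, (2,0) g=1 f=4, (2,2) g=3 f=6, (3,1) g=3 f=4]

order=[(1,1) → (2,1)]; open=[(0,0) g=1 f=6, (0,1) g=2 f=6, (1,2) g=2 f=6, (2,0) g=1 f=4, (2,2) g=3 f=6, (3,1) g=3 f=4]; closed=[(1,0), (1,1), (2,1)]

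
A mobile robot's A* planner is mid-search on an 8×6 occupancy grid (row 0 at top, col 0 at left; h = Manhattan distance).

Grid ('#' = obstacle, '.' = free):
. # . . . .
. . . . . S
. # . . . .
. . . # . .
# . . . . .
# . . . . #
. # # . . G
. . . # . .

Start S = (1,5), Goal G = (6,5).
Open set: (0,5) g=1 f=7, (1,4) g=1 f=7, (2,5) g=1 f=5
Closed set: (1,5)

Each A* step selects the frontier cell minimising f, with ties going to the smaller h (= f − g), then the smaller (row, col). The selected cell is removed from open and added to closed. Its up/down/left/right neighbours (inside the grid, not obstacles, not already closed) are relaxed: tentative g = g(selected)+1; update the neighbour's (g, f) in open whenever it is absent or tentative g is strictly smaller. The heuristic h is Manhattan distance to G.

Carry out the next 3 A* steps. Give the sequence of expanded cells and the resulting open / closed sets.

step 1: expand (2,5) (f=5, h=4) → closed; open now [(0,5) g=1 f=7, (1,4) g=1 f=7, (2,4) g=2 f=7, (3,5) g=2 f=5]
step 2: expand (3,5) (f=5, h=3) → closed; open now [(0,5) g=1 f=7, (1,4) g=1 f=7, (2,4) g=2 f=7, (3,4) g=3 f=7, (4,5) g=3 f=5]
step 3: expand (4,5) (f=5, h=2) → closed; open now [(0,5) g=1 f=7, (1,4) g=1 f=7, (2,4) g=2 f=7, (3,4) g=3 f=7, (4,4) g=4 f=7]

order=[(2,5) → (3,5) → (4,5)]; open=[(0,5) g=1 f=7, (1,4) g=1 f=7, (2,4) g=2 f=7, (3,4) g=3 f=7, (4,4) g=4 f=7]; closed=[(1,5), (2,5), (3,5), (4,5)]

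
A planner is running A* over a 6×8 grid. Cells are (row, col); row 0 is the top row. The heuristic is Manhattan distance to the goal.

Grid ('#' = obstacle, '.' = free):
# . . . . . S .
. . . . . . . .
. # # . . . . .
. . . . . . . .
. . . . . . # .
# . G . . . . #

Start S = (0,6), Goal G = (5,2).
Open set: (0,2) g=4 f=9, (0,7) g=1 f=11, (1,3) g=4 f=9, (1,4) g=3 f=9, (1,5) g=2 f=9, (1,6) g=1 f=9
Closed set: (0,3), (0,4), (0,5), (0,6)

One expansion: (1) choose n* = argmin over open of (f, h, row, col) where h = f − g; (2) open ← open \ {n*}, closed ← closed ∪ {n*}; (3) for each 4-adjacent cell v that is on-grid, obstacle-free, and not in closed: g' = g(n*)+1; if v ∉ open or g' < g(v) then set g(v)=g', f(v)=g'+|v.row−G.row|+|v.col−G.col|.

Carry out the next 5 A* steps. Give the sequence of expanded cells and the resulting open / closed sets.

order=[(0,2) → (1,2) → (1,3) → (2,3) → (3,3)]; open=[(0,1) g=5 f=11, (0,7) g=1 f=11, (1,1) g=6 f=11, (1,4) g=3 f=9, (1,5) g=2 f=9, (1,6) g=1 f=9, (2,4) g=6 f=11, (3,2) g=7 f=9, (3,4) g=7 f=11, (4,3) g=7 f=9]; closed=[(0,2), (0,3), (0,4), (0,5), (0,6), (1,2), (1,3), (2,3), (3,3)]

step 1: expand (0,2) (f=9, h=5) → closed; open now [(0,1) g=5 f=11, (0,7) g=1 f=11, (1,2) g=5 f=9, (1,3) g=4 f=9, (1,4) g=3 f=9, (1,5) g=2 f=9, (1,6) g=1 f=9]
step 2: expand (1,2) (f=9, h=4) → closed; open now [(0,1) g=5 f=11, (0,7) g=1 f=11, (1,1) g=6 f=11, (1,3) g=4 f=9, (1,4) g=3 f=9, (1,5) g=2 f=9, (1,6) g=1 f=9]
step 3: expand (1,3) (f=9, h=5) → closed; open now [(0,1) g=5 f=11, (0,7) g=1 f=11, (1,1) g=6 f=11, (1,4) g=3 f=9, (1,5) g=2 f=9, (1,6) g=1 f=9, (2,3) g=5 f=9]
step 4: expand (2,3) (f=9, h=4) → closed; open now [(0,1) g=5 f=11, (0,7) g=1 f=11, (1,1) g=6 f=11, (1,4) g=3 f=9, (1,5) g=2 f=9, (1,6) g=1 f=9, (2,4) g=6 f=11, (3,3) g=6 f=9]
step 5: expand (3,3) (f=9, h=3) → closed; open now [(0,1) g=5 f=11, (0,7) g=1 f=11, (1,1) g=6 f=11, (1,4) g=3 f=9, (1,5) g=2 f=9, (1,6) g=1 f=9, (2,4) g=6 f=11, (3,2) g=7 f=9, (3,4) g=7 f=11, (4,3) g=7 f=9]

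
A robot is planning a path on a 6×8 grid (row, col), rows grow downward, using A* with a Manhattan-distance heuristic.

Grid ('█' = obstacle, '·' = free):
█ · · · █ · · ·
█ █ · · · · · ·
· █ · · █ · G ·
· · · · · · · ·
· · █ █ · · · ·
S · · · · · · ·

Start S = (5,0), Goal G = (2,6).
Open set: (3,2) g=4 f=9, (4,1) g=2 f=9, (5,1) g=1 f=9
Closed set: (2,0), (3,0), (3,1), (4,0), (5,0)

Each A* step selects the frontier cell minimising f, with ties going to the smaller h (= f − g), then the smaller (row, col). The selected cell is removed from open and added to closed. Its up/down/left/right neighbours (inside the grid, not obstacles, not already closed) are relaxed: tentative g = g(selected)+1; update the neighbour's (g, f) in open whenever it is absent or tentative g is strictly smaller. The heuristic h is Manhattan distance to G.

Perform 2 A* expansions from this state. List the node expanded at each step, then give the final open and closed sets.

step 1: expand (3,2) (f=9, h=5) → closed; open now [(2,2) g=5 f=9, (3,3) g=5 f=9, (4,1) g=2 f=9, (5,1) g=1 f=9]
step 2: expand (2,2) (f=9, h=4) → closed; open now [(1,2) g=6 f=11, (2,3) g=6 f=9, (3,3) g=5 f=9, (4,1) g=2 f=9, (5,1) g=1 f=9]

order=[(3,2) → (2,2)]; open=[(1,2) g=6 f=11, (2,3) g=6 f=9, (3,3) g=5 f=9, (4,1) g=2 f=9, (5,1) g=1 f=9]; closed=[(2,0), (2,2), (3,0), (3,1), (3,2), (4,0), (5,0)]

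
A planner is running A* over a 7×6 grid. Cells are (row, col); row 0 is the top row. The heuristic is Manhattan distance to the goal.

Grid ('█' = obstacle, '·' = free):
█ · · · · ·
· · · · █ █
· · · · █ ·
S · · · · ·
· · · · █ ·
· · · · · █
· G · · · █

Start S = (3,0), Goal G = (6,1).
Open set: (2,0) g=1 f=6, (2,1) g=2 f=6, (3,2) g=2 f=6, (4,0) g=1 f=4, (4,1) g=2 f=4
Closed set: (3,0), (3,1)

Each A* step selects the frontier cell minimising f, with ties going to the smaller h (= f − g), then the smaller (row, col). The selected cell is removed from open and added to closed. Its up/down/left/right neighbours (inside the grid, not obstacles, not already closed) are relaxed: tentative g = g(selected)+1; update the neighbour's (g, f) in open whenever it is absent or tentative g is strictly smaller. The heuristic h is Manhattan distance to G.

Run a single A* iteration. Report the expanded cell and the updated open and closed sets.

step 1: expand (4,1) (f=4, h=2) → closed; open now [(2,0) g=1 f=6, (2,1) g=2 f=6, (3,2) g=2 f=6, (4,0) g=1 f=4, (4,2) g=3 f=6, (5,1) g=3 f=4]

expanded=(4,1); open=[(2,0) g=1 f=6, (2,1) g=2 f=6, (3,2) g=2 f=6, (4,0) g=1 f=4, (4,2) g=3 f=6, (5,1) g=3 f=4]; closed=[(3,0), (3,1), (4,1)]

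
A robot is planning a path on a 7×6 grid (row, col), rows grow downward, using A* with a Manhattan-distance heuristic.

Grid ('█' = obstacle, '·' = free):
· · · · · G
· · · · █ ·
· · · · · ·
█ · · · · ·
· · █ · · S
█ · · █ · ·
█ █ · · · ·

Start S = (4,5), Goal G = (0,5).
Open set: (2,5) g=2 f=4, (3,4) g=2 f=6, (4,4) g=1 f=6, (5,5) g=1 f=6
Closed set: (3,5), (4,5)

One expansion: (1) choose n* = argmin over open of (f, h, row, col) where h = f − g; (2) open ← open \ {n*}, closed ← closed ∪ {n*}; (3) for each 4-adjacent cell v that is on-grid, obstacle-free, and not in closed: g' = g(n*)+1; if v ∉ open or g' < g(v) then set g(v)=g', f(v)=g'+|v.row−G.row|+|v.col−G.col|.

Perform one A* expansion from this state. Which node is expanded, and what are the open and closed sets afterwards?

step 1: expand (2,5) (f=4, h=2) → closed; open now [(1,5) g=3 f=4, (2,4) g=3 f=6, (3,4) g=2 f=6, (4,4) g=1 f=6, (5,5) g=1 f=6]

expanded=(2,5); open=[(1,5) g=3 f=4, (2,4) g=3 f=6, (3,4) g=2 f=6, (4,4) g=1 f=6, (5,5) g=1 f=6]; closed=[(2,5), (3,5), (4,5)]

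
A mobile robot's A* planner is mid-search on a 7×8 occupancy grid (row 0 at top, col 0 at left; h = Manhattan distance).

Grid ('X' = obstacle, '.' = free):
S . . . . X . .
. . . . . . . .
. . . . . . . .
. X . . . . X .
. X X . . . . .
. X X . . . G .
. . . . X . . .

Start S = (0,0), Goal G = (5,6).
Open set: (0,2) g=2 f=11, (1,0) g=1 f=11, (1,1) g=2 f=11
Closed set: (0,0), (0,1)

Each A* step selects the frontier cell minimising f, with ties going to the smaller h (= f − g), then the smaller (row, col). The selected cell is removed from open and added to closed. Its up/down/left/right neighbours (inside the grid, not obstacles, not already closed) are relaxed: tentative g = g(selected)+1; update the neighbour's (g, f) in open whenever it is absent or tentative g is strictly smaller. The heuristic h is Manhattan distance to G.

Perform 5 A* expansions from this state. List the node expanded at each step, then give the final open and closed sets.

order=[(0,2) → (0,3) → (0,4) → (1,4) → (1,5)]; open=[(1,0) g=1 f=11, (1,1) g=2 f=11, (1,2) g=3 f=11, (1,3) g=4 f=11, (1,6) g=7 f=11, (2,4) g=6 f=11, (2,5) g=7 f=11]; closed=[(0,0), (0,1), (0,2), (0,3), (0,4), (1,4), (1,5)]

step 1: expand (0,2) (f=11, h=9) → closed; open now [(0,3) g=3 f=11, (1,0) g=1 f=11, (1,1) g=2 f=11, (1,2) g=3 f=11]
step 2: expand (0,3) (f=11, h=8) → closed; open now [(0,4) g=4 f=11, (1,0) g=1 f=11, (1,1) g=2 f=11, (1,2) g=3 f=11, (1,3) g=4 f=11]
step 3: expand (0,4) (f=11, h=7) → closed; open now [(1,0) g=1 f=11, (1,1) g=2 f=11, (1,2) g=3 f=11, (1,3) g=4 f=11, (1,4) g=5 f=11]
step 4: expand (1,4) (f=11, h=6) → closed; open now [(1,0) g=1 f=11, (1,1) g=2 f=11, (1,2) g=3 f=11, (1,3) g=4 f=11, (1,5) g=6 f=11, (2,4) g=6 f=11]
step 5: expand (1,5) (f=11, h=5) → closed; open now [(1,0) g=1 f=11, (1,1) g=2 f=11, (1,2) g=3 f=11, (1,3) g=4 f=11, (1,6) g=7 f=11, (2,4) g=6 f=11, (2,5) g=7 f=11]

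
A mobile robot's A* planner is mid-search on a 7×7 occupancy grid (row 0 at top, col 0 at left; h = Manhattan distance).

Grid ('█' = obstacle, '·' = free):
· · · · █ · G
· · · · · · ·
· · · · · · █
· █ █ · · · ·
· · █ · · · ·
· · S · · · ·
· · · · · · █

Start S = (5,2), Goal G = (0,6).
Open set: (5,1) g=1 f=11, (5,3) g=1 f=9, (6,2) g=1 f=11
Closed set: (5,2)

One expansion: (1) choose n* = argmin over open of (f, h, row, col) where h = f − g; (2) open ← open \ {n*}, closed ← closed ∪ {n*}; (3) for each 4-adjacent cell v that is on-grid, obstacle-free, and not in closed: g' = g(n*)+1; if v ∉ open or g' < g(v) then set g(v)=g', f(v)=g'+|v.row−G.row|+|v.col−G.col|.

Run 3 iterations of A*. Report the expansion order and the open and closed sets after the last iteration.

order=[(5,3) → (4,3) → (3,3)]; open=[(2,3) g=4 f=9, (3,4) g=4 f=9, (4,4) g=3 f=9, (5,1) g=1 f=11, (5,4) g=2 f=9, (6,2) g=1 f=11, (6,3) g=2 f=11]; closed=[(3,3), (4,3), (5,2), (5,3)]

step 1: expand (5,3) (f=9, h=8) → closed; open now [(4,3) g=2 f=9, (5,1) g=1 f=11, (5,4) g=2 f=9, (6,2) g=1 f=11, (6,3) g=2 f=11]
step 2: expand (4,3) (f=9, h=7) → closed; open now [(3,3) g=3 f=9, (4,4) g=3 f=9, (5,1) g=1 f=11, (5,4) g=2 f=9, (6,2) g=1 f=11, (6,3) g=2 f=11]
step 3: expand (3,3) (f=9, h=6) → closed; open now [(2,3) g=4 f=9, (3,4) g=4 f=9, (4,4) g=3 f=9, (5,1) g=1 f=11, (5,4) g=2 f=9, (6,2) g=1 f=11, (6,3) g=2 f=11]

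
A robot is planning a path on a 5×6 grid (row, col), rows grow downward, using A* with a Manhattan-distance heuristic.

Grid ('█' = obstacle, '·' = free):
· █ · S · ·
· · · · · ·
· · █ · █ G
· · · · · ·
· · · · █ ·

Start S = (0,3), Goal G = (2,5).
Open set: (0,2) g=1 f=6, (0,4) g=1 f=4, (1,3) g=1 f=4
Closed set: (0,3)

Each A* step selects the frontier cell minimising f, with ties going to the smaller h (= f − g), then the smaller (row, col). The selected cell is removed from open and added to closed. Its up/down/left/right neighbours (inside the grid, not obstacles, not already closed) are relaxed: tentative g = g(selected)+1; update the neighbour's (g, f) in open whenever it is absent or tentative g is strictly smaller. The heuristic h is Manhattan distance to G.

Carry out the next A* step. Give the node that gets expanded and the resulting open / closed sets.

expanded=(0,4); open=[(0,2) g=1 f=6, (0,5) g=2 f=4, (1,3) g=1 f=4, (1,4) g=2 f=4]; closed=[(0,3), (0,4)]

step 1: expand (0,4) (f=4, h=3) → closed; open now [(0,2) g=1 f=6, (0,5) g=2 f=4, (1,3) g=1 f=4, (1,4) g=2 f=4]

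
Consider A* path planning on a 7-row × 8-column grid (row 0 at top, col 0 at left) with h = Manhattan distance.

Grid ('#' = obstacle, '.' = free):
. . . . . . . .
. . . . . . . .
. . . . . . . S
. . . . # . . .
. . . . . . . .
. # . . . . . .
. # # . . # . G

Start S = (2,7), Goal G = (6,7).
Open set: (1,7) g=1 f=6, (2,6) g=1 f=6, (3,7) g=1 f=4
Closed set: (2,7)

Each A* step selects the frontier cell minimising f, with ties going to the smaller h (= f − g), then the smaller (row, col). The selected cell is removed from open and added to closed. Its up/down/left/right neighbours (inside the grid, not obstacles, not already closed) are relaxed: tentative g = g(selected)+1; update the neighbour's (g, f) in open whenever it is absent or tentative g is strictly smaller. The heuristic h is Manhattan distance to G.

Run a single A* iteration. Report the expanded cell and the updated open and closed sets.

expanded=(3,7); open=[(1,7) g=1 f=6, (2,6) g=1 f=6, (3,6) g=2 f=6, (4,7) g=2 f=4]; closed=[(2,7), (3,7)]

step 1: expand (3,7) (f=4, h=3) → closed; open now [(1,7) g=1 f=6, (2,6) g=1 f=6, (3,6) g=2 f=6, (4,7) g=2 f=4]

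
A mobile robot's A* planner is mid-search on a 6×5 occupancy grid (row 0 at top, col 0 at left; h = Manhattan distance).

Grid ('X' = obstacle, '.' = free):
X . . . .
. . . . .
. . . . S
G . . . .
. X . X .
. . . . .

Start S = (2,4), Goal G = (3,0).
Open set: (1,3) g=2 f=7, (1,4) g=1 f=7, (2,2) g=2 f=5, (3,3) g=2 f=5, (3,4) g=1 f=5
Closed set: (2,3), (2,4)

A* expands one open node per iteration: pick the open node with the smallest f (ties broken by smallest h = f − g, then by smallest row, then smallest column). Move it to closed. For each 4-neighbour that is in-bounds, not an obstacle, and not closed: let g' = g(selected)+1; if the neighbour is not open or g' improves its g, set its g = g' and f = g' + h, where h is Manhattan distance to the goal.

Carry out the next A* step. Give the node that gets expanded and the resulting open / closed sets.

expanded=(2,2); open=[(1,2) g=3 f=7, (1,3) g=2 f=7, (1,4) g=1 f=7, (2,1) g=3 f=5, (3,2) g=3 f=5, (3,3) g=2 f=5, (3,4) g=1 f=5]; closed=[(2,2), (2,3), (2,4)]

step 1: expand (2,2) (f=5, h=3) → closed; open now [(1,2) g=3 f=7, (1,3) g=2 f=7, (1,4) g=1 f=7, (2,1) g=3 f=5, (3,2) g=3 f=5, (3,3) g=2 f=5, (3,4) g=1 f=5]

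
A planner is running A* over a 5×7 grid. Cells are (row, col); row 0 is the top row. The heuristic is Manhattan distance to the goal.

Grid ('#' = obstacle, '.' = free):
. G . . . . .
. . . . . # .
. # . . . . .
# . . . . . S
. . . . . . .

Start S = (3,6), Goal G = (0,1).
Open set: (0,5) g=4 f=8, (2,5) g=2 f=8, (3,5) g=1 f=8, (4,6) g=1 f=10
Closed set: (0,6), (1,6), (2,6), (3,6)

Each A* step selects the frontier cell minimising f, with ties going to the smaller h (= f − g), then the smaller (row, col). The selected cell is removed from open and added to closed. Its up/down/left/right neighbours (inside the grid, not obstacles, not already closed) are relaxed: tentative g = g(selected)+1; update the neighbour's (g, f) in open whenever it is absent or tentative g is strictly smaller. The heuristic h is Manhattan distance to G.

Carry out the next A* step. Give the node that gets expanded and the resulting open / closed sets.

expanded=(0,5); open=[(0,4) g=5 f=8, (2,5) g=2 f=8, (3,5) g=1 f=8, (4,6) g=1 f=10]; closed=[(0,5), (0,6), (1,6), (2,6), (3,6)]

step 1: expand (0,5) (f=8, h=4) → closed; open now [(0,4) g=5 f=8, (2,5) g=2 f=8, (3,5) g=1 f=8, (4,6) g=1 f=10]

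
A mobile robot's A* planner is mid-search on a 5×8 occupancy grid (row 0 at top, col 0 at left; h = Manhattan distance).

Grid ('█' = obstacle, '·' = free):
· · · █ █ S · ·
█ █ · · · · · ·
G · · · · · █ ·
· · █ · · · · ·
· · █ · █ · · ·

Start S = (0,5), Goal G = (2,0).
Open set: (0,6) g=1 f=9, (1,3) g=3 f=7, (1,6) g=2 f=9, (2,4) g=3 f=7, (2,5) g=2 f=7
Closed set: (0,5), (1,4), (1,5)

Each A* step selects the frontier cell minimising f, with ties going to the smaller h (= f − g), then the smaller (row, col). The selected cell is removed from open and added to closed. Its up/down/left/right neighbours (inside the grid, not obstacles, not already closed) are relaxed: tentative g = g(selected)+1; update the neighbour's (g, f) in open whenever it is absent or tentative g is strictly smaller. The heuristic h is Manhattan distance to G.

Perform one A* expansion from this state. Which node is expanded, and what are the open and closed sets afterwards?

expanded=(1,3); open=[(0,6) g=1 f=9, (1,2) g=4 f=7, (1,6) g=2 f=9, (2,3) g=4 f=7, (2,4) g=3 f=7, (2,5) g=2 f=7]; closed=[(0,5), (1,3), (1,4), (1,5)]

step 1: expand (1,3) (f=7, h=4) → closed; open now [(0,6) g=1 f=9, (1,2) g=4 f=7, (1,6) g=2 f=9, (2,3) g=4 f=7, (2,4) g=3 f=7, (2,5) g=2 f=7]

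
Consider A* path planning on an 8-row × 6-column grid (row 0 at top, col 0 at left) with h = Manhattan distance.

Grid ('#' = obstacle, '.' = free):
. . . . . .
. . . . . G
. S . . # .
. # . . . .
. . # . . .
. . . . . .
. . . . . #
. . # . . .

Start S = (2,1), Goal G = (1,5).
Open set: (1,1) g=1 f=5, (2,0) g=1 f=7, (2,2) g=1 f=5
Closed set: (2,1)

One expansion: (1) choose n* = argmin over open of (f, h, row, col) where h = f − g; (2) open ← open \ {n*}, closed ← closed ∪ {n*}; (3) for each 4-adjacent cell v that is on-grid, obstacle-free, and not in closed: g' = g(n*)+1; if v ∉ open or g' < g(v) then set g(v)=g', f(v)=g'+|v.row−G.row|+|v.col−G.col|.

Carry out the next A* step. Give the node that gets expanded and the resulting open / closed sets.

expanded=(1,1); open=[(0,1) g=2 f=7, (1,0) g=2 f=7, (1,2) g=2 f=5, (2,0) g=1 f=7, (2,2) g=1 f=5]; closed=[(1,1), (2,1)]

step 1: expand (1,1) (f=5, h=4) → closed; open now [(0,1) g=2 f=7, (1,0) g=2 f=7, (1,2) g=2 f=5, (2,0) g=1 f=7, (2,2) g=1 f=5]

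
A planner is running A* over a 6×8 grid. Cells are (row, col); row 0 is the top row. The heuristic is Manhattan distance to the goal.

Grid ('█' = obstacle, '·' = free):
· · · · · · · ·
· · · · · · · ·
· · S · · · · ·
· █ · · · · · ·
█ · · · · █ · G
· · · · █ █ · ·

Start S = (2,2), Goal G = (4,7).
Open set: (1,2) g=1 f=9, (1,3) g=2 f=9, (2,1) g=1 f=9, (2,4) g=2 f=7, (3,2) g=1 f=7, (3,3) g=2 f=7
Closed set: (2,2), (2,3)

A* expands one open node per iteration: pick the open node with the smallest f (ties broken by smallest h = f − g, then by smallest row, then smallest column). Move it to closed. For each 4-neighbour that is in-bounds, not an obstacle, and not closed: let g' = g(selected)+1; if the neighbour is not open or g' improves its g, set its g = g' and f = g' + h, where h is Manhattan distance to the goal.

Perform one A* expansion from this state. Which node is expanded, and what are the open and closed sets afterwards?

step 1: expand (2,4) (f=7, h=5) → closed; open now [(1,2) g=1 f=9, (1,3) g=2 f=9, (1,4) g=3 f=9, (2,1) g=1 f=9, (2,5) g=3 f=7, (3,2) g=1 f=7, (3,3) g=2 f=7, (3,4) g=3 f=7]

expanded=(2,4); open=[(1,2) g=1 f=9, (1,3) g=2 f=9, (1,4) g=3 f=9, (2,1) g=1 f=9, (2,5) g=3 f=7, (3,2) g=1 f=7, (3,3) g=2 f=7, (3,4) g=3 f=7]; closed=[(2,2), (2,3), (2,4)]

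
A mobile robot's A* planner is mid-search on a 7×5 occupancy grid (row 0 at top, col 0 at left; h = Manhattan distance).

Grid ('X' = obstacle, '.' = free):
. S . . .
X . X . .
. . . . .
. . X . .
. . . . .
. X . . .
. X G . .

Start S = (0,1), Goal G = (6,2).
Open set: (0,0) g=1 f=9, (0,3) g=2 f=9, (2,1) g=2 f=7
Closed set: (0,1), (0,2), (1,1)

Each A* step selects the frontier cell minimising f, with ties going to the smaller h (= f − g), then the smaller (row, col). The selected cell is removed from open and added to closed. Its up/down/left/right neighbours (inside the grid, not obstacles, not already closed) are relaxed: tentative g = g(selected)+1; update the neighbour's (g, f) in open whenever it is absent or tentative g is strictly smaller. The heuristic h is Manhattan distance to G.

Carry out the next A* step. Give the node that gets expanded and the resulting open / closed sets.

expanded=(2,1); open=[(0,0) g=1 f=9, (0,3) g=2 f=9, (2,0) g=3 f=9, (2,2) g=3 f=7, (3,1) g=3 f=7]; closed=[(0,1), (0,2), (1,1), (2,1)]

step 1: expand (2,1) (f=7, h=5) → closed; open now [(0,0) g=1 f=9, (0,3) g=2 f=9, (2,0) g=3 f=9, (2,2) g=3 f=7, (3,1) g=3 f=7]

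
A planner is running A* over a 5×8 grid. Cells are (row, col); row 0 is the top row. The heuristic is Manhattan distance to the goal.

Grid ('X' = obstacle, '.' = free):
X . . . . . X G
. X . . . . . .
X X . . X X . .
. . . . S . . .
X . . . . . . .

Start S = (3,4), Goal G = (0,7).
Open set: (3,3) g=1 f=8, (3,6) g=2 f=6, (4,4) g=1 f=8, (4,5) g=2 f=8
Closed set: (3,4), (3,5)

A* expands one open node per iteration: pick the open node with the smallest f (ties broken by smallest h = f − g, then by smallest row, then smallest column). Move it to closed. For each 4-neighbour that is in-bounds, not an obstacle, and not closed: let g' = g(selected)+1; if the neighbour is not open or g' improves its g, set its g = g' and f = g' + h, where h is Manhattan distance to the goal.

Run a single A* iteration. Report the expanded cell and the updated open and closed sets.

expanded=(3,6); open=[(2,6) g=3 f=6, (3,3) g=1 f=8, (3,7) g=3 f=6, (4,4) g=1 f=8, (4,5) g=2 f=8, (4,6) g=3 f=8]; closed=[(3,4), (3,5), (3,6)]

step 1: expand (3,6) (f=6, h=4) → closed; open now [(2,6) g=3 f=6, (3,3) g=1 f=8, (3,7) g=3 f=6, (4,4) g=1 f=8, (4,5) g=2 f=8, (4,6) g=3 f=8]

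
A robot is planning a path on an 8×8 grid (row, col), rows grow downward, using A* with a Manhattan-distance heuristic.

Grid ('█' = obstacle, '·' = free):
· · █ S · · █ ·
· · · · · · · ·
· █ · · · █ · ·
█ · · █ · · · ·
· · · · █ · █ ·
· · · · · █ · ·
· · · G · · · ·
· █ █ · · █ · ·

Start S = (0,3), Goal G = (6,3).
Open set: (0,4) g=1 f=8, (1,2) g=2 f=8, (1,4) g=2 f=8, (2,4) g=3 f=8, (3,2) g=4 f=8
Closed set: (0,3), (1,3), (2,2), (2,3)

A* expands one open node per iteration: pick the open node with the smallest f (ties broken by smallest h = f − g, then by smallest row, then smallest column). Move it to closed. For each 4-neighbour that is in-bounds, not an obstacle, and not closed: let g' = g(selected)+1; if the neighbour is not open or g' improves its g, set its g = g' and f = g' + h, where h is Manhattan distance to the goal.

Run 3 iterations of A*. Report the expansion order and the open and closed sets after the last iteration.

order=[(3,2) → (4,2) → (4,3)]; open=[(0,4) g=1 f=8, (1,2) g=2 f=8, (1,4) g=2 f=8, (2,4) g=3 f=8, (3,1) g=5 f=10, (4,1) g=6 f=10, (5,2) g=6 f=8, (5,3) g=7 f=8]; closed=[(0,3), (1,3), (2,2), (2,3), (3,2), (4,2), (4,3)]

step 1: expand (3,2) (f=8, h=4) → closed; open now [(0,4) g=1 f=8, (1,2) g=2 f=8, (1,4) g=2 f=8, (2,4) g=3 f=8, (3,1) g=5 f=10, (4,2) g=5 f=8]
step 2: expand (4,2) (f=8, h=3) → closed; open now [(0,4) g=1 f=8, (1,2) g=2 f=8, (1,4) g=2 f=8, (2,4) g=3 f=8, (3,1) g=5 f=10, (4,1) g=6 f=10, (4,3) g=6 f=8, (5,2) g=6 f=8]
step 3: expand (4,3) (f=8, h=2) → closed; open now [(0,4) g=1 f=8, (1,2) g=2 f=8, (1,4) g=2 f=8, (2,4) g=3 f=8, (3,1) g=5 f=10, (4,1) g=6 f=10, (5,2) g=6 f=8, (5,3) g=7 f=8]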